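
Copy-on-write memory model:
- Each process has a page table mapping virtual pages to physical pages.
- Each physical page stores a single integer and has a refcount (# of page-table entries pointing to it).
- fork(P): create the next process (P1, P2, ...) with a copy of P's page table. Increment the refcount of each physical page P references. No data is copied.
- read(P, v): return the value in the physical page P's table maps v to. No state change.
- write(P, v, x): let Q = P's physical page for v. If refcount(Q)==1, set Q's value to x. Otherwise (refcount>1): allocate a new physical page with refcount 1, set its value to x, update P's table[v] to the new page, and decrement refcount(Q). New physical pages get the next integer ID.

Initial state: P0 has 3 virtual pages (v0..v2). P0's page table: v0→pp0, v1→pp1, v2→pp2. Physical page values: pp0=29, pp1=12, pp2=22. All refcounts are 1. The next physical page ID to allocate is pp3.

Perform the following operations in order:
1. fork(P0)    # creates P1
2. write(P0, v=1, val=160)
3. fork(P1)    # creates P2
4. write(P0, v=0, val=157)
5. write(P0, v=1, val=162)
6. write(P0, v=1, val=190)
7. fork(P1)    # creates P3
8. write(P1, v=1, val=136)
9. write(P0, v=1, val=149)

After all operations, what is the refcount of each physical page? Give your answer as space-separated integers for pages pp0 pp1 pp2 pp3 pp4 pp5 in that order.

Op 1: fork(P0) -> P1. 3 ppages; refcounts: pp0:2 pp1:2 pp2:2
Op 2: write(P0, v1, 160). refcount(pp1)=2>1 -> COPY to pp3. 4 ppages; refcounts: pp0:2 pp1:1 pp2:2 pp3:1
Op 3: fork(P1) -> P2. 4 ppages; refcounts: pp0:3 pp1:2 pp2:3 pp3:1
Op 4: write(P0, v0, 157). refcount(pp0)=3>1 -> COPY to pp4. 5 ppages; refcounts: pp0:2 pp1:2 pp2:3 pp3:1 pp4:1
Op 5: write(P0, v1, 162). refcount(pp3)=1 -> write in place. 5 ppages; refcounts: pp0:2 pp1:2 pp2:3 pp3:1 pp4:1
Op 6: write(P0, v1, 190). refcount(pp3)=1 -> write in place. 5 ppages; refcounts: pp0:2 pp1:2 pp2:3 pp3:1 pp4:1
Op 7: fork(P1) -> P3. 5 ppages; refcounts: pp0:3 pp1:3 pp2:4 pp3:1 pp4:1
Op 8: write(P1, v1, 136). refcount(pp1)=3>1 -> COPY to pp5. 6 ppages; refcounts: pp0:3 pp1:2 pp2:4 pp3:1 pp4:1 pp5:1
Op 9: write(P0, v1, 149). refcount(pp3)=1 -> write in place. 6 ppages; refcounts: pp0:3 pp1:2 pp2:4 pp3:1 pp4:1 pp5:1

Answer: 3 2 4 1 1 1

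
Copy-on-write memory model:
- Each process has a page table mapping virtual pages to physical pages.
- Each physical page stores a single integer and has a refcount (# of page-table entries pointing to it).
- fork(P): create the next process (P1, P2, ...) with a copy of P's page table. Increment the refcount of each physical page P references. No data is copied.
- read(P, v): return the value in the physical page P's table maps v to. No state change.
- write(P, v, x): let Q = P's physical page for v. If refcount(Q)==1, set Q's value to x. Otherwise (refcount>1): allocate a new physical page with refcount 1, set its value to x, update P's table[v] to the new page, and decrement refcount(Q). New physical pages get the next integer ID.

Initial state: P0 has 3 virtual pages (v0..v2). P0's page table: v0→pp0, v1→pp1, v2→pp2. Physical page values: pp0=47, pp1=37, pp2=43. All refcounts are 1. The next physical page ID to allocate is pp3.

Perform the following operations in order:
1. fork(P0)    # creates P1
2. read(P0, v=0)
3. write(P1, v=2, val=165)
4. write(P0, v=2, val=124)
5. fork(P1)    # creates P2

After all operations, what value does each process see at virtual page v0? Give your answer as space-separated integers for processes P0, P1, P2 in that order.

Op 1: fork(P0) -> P1. 3 ppages; refcounts: pp0:2 pp1:2 pp2:2
Op 2: read(P0, v0) -> 47. No state change.
Op 3: write(P1, v2, 165). refcount(pp2)=2>1 -> COPY to pp3. 4 ppages; refcounts: pp0:2 pp1:2 pp2:1 pp3:1
Op 4: write(P0, v2, 124). refcount(pp2)=1 -> write in place. 4 ppages; refcounts: pp0:2 pp1:2 pp2:1 pp3:1
Op 5: fork(P1) -> P2. 4 ppages; refcounts: pp0:3 pp1:3 pp2:1 pp3:2
P0: v0 -> pp0 = 47
P1: v0 -> pp0 = 47
P2: v0 -> pp0 = 47

Answer: 47 47 47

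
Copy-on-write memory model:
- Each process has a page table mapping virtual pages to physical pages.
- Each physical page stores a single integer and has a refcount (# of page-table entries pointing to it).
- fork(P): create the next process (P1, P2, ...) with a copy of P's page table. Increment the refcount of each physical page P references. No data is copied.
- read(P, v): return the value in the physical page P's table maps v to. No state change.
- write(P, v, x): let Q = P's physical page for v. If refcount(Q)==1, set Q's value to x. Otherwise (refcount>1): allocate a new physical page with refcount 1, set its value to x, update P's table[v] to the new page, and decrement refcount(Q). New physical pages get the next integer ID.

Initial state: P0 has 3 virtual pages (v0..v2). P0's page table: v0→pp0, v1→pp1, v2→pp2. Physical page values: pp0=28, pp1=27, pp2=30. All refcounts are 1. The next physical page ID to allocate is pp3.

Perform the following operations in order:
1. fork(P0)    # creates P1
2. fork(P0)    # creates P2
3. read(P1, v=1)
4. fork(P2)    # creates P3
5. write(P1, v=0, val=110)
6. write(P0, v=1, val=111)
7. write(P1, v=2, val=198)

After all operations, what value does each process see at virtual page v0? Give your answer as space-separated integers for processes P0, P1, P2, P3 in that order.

Answer: 28 110 28 28

Derivation:
Op 1: fork(P0) -> P1. 3 ppages; refcounts: pp0:2 pp1:2 pp2:2
Op 2: fork(P0) -> P2. 3 ppages; refcounts: pp0:3 pp1:3 pp2:3
Op 3: read(P1, v1) -> 27. No state change.
Op 4: fork(P2) -> P3. 3 ppages; refcounts: pp0:4 pp1:4 pp2:4
Op 5: write(P1, v0, 110). refcount(pp0)=4>1 -> COPY to pp3. 4 ppages; refcounts: pp0:3 pp1:4 pp2:4 pp3:1
Op 6: write(P0, v1, 111). refcount(pp1)=4>1 -> COPY to pp4. 5 ppages; refcounts: pp0:3 pp1:3 pp2:4 pp3:1 pp4:1
Op 7: write(P1, v2, 198). refcount(pp2)=4>1 -> COPY to pp5. 6 ppages; refcounts: pp0:3 pp1:3 pp2:3 pp3:1 pp4:1 pp5:1
P0: v0 -> pp0 = 28
P1: v0 -> pp3 = 110
P2: v0 -> pp0 = 28
P3: v0 -> pp0 = 28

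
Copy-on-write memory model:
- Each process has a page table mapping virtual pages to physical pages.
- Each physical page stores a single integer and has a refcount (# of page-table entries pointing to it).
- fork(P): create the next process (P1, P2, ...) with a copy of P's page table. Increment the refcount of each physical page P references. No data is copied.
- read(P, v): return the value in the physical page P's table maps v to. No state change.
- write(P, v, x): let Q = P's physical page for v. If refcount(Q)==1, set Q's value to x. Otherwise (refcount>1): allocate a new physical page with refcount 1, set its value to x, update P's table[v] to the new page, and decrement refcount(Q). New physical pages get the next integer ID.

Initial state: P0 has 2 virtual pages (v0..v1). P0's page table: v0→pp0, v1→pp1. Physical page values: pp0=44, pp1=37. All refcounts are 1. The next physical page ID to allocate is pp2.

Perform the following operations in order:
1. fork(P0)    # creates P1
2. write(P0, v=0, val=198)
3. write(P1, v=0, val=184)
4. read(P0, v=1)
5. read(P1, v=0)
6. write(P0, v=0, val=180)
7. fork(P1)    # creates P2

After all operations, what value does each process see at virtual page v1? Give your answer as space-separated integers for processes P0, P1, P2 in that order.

Answer: 37 37 37

Derivation:
Op 1: fork(P0) -> P1. 2 ppages; refcounts: pp0:2 pp1:2
Op 2: write(P0, v0, 198). refcount(pp0)=2>1 -> COPY to pp2. 3 ppages; refcounts: pp0:1 pp1:2 pp2:1
Op 3: write(P1, v0, 184). refcount(pp0)=1 -> write in place. 3 ppages; refcounts: pp0:1 pp1:2 pp2:1
Op 4: read(P0, v1) -> 37. No state change.
Op 5: read(P1, v0) -> 184. No state change.
Op 6: write(P0, v0, 180). refcount(pp2)=1 -> write in place. 3 ppages; refcounts: pp0:1 pp1:2 pp2:1
Op 7: fork(P1) -> P2. 3 ppages; refcounts: pp0:2 pp1:3 pp2:1
P0: v1 -> pp1 = 37
P1: v1 -> pp1 = 37
P2: v1 -> pp1 = 37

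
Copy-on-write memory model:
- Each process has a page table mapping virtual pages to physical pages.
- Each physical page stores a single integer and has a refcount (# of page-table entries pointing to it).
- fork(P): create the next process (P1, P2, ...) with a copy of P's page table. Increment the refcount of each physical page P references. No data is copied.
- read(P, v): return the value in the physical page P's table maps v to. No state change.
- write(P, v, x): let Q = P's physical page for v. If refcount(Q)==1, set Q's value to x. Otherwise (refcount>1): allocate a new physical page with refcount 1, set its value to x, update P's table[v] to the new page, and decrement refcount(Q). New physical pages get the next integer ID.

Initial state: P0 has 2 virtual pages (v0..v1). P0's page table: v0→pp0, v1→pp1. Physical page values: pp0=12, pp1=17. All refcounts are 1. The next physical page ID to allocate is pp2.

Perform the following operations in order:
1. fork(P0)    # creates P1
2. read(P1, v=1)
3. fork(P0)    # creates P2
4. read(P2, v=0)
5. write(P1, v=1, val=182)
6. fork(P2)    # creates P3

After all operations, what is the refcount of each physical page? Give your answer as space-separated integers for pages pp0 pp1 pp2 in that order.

Op 1: fork(P0) -> P1. 2 ppages; refcounts: pp0:2 pp1:2
Op 2: read(P1, v1) -> 17. No state change.
Op 3: fork(P0) -> P2. 2 ppages; refcounts: pp0:3 pp1:3
Op 4: read(P2, v0) -> 12. No state change.
Op 5: write(P1, v1, 182). refcount(pp1)=3>1 -> COPY to pp2. 3 ppages; refcounts: pp0:3 pp1:2 pp2:1
Op 6: fork(P2) -> P3. 3 ppages; refcounts: pp0:4 pp1:3 pp2:1

Answer: 4 3 1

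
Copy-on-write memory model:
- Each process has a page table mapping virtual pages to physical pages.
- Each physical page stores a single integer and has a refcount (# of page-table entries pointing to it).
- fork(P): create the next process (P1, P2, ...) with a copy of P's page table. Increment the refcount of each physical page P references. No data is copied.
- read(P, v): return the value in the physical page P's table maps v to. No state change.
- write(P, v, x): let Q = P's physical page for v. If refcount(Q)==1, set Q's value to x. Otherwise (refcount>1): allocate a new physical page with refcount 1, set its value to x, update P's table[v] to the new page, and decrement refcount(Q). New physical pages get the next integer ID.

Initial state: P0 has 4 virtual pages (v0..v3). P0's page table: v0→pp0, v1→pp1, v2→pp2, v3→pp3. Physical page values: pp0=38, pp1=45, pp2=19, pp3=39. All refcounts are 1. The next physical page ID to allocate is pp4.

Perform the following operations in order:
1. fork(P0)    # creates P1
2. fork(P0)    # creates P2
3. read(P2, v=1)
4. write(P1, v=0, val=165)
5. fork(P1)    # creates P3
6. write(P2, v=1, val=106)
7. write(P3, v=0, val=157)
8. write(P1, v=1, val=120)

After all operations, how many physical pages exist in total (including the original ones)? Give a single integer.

Answer: 8

Derivation:
Op 1: fork(P0) -> P1. 4 ppages; refcounts: pp0:2 pp1:2 pp2:2 pp3:2
Op 2: fork(P0) -> P2. 4 ppages; refcounts: pp0:3 pp1:3 pp2:3 pp3:3
Op 3: read(P2, v1) -> 45. No state change.
Op 4: write(P1, v0, 165). refcount(pp0)=3>1 -> COPY to pp4. 5 ppages; refcounts: pp0:2 pp1:3 pp2:3 pp3:3 pp4:1
Op 5: fork(P1) -> P3. 5 ppages; refcounts: pp0:2 pp1:4 pp2:4 pp3:4 pp4:2
Op 6: write(P2, v1, 106). refcount(pp1)=4>1 -> COPY to pp5. 6 ppages; refcounts: pp0:2 pp1:3 pp2:4 pp3:4 pp4:2 pp5:1
Op 7: write(P3, v0, 157). refcount(pp4)=2>1 -> COPY to pp6. 7 ppages; refcounts: pp0:2 pp1:3 pp2:4 pp3:4 pp4:1 pp5:1 pp6:1
Op 8: write(P1, v1, 120). refcount(pp1)=3>1 -> COPY to pp7. 8 ppages; refcounts: pp0:2 pp1:2 pp2:4 pp3:4 pp4:1 pp5:1 pp6:1 pp7:1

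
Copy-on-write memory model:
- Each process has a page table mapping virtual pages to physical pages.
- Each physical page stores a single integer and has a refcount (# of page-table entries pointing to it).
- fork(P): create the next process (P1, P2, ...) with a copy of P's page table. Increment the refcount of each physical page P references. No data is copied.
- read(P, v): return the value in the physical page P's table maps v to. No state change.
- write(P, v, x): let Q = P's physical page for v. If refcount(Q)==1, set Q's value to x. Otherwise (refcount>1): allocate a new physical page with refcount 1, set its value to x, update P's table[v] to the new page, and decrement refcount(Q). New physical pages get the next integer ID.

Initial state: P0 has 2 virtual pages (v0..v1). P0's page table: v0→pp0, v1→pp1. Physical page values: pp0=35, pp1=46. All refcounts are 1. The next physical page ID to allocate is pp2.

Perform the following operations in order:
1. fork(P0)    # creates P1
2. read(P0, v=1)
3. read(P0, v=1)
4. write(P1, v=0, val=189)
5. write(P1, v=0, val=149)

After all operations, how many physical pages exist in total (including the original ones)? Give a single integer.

Answer: 3

Derivation:
Op 1: fork(P0) -> P1. 2 ppages; refcounts: pp0:2 pp1:2
Op 2: read(P0, v1) -> 46. No state change.
Op 3: read(P0, v1) -> 46. No state change.
Op 4: write(P1, v0, 189). refcount(pp0)=2>1 -> COPY to pp2. 3 ppages; refcounts: pp0:1 pp1:2 pp2:1
Op 5: write(P1, v0, 149). refcount(pp2)=1 -> write in place. 3 ppages; refcounts: pp0:1 pp1:2 pp2:1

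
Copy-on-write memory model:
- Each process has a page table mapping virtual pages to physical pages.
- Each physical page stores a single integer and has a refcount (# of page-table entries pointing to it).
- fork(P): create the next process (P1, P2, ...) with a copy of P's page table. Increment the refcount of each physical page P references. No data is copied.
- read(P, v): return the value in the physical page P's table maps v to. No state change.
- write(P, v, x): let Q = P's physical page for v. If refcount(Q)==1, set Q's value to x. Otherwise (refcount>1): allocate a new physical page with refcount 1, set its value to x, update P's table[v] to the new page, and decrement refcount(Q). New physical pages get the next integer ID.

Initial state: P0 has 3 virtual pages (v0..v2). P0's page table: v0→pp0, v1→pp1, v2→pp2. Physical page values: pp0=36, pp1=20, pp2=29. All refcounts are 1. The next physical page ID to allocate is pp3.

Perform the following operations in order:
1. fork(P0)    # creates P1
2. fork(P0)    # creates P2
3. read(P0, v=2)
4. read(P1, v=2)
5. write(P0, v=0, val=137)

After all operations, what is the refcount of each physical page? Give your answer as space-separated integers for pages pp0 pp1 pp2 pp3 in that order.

Answer: 2 3 3 1

Derivation:
Op 1: fork(P0) -> P1. 3 ppages; refcounts: pp0:2 pp1:2 pp2:2
Op 2: fork(P0) -> P2. 3 ppages; refcounts: pp0:3 pp1:3 pp2:3
Op 3: read(P0, v2) -> 29. No state change.
Op 4: read(P1, v2) -> 29. No state change.
Op 5: write(P0, v0, 137). refcount(pp0)=3>1 -> COPY to pp3. 4 ppages; refcounts: pp0:2 pp1:3 pp2:3 pp3:1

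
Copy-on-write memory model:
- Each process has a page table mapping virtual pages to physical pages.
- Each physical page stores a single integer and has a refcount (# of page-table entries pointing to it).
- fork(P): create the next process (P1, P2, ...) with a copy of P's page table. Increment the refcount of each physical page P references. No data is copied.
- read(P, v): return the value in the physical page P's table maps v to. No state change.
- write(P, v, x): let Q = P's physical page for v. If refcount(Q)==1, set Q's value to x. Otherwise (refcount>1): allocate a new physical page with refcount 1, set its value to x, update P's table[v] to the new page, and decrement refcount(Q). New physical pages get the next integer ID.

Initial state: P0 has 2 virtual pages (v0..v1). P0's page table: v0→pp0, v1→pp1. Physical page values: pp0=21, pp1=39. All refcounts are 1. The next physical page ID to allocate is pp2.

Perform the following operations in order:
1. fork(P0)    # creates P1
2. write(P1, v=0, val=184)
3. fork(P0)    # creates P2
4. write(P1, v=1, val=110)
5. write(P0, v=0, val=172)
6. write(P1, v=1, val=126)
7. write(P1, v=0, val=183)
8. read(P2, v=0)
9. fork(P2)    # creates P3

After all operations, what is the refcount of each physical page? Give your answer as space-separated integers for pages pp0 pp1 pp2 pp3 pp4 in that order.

Op 1: fork(P0) -> P1. 2 ppages; refcounts: pp0:2 pp1:2
Op 2: write(P1, v0, 184). refcount(pp0)=2>1 -> COPY to pp2. 3 ppages; refcounts: pp0:1 pp1:2 pp2:1
Op 3: fork(P0) -> P2. 3 ppages; refcounts: pp0:2 pp1:3 pp2:1
Op 4: write(P1, v1, 110). refcount(pp1)=3>1 -> COPY to pp3. 4 ppages; refcounts: pp0:2 pp1:2 pp2:1 pp3:1
Op 5: write(P0, v0, 172). refcount(pp0)=2>1 -> COPY to pp4. 5 ppages; refcounts: pp0:1 pp1:2 pp2:1 pp3:1 pp4:1
Op 6: write(P1, v1, 126). refcount(pp3)=1 -> write in place. 5 ppages; refcounts: pp0:1 pp1:2 pp2:1 pp3:1 pp4:1
Op 7: write(P1, v0, 183). refcount(pp2)=1 -> write in place. 5 ppages; refcounts: pp0:1 pp1:2 pp2:1 pp3:1 pp4:1
Op 8: read(P2, v0) -> 21. No state change.
Op 9: fork(P2) -> P3. 5 ppages; refcounts: pp0:2 pp1:3 pp2:1 pp3:1 pp4:1

Answer: 2 3 1 1 1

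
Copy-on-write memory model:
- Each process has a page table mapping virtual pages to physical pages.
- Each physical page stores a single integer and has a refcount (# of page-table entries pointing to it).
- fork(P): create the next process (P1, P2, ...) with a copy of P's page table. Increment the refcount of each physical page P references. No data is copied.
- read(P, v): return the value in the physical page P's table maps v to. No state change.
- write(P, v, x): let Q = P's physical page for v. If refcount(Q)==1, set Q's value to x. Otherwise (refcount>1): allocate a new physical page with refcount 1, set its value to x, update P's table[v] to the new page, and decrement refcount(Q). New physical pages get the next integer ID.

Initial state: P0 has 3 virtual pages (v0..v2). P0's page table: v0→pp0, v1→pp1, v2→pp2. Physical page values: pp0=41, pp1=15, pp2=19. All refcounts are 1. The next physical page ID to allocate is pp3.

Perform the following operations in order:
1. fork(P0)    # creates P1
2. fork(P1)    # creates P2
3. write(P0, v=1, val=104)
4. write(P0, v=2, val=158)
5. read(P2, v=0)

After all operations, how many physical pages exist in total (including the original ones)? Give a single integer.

Answer: 5

Derivation:
Op 1: fork(P0) -> P1. 3 ppages; refcounts: pp0:2 pp1:2 pp2:2
Op 2: fork(P1) -> P2. 3 ppages; refcounts: pp0:3 pp1:3 pp2:3
Op 3: write(P0, v1, 104). refcount(pp1)=3>1 -> COPY to pp3. 4 ppages; refcounts: pp0:3 pp1:2 pp2:3 pp3:1
Op 4: write(P0, v2, 158). refcount(pp2)=3>1 -> COPY to pp4. 5 ppages; refcounts: pp0:3 pp1:2 pp2:2 pp3:1 pp4:1
Op 5: read(P2, v0) -> 41. No state change.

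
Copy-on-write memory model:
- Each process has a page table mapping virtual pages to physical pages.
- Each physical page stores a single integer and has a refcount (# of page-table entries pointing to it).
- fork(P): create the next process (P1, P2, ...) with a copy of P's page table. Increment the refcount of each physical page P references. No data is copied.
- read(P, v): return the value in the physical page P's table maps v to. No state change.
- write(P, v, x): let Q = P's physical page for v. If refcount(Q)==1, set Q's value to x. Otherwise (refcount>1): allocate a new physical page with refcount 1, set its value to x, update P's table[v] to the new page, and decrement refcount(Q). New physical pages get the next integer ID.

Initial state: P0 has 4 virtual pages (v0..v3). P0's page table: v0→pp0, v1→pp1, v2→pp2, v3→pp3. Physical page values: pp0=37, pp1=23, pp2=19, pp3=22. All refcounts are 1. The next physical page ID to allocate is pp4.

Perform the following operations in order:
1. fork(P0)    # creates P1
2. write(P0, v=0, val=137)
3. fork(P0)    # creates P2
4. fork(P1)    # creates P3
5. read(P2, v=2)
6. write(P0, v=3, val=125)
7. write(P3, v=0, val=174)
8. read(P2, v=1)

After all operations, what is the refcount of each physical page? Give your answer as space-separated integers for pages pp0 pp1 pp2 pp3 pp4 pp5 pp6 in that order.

Op 1: fork(P0) -> P1. 4 ppages; refcounts: pp0:2 pp1:2 pp2:2 pp3:2
Op 2: write(P0, v0, 137). refcount(pp0)=2>1 -> COPY to pp4. 5 ppages; refcounts: pp0:1 pp1:2 pp2:2 pp3:2 pp4:1
Op 3: fork(P0) -> P2. 5 ppages; refcounts: pp0:1 pp1:3 pp2:3 pp3:3 pp4:2
Op 4: fork(P1) -> P3. 5 ppages; refcounts: pp0:2 pp1:4 pp2:4 pp3:4 pp4:2
Op 5: read(P2, v2) -> 19. No state change.
Op 6: write(P0, v3, 125). refcount(pp3)=4>1 -> COPY to pp5. 6 ppages; refcounts: pp0:2 pp1:4 pp2:4 pp3:3 pp4:2 pp5:1
Op 7: write(P3, v0, 174). refcount(pp0)=2>1 -> COPY to pp6. 7 ppages; refcounts: pp0:1 pp1:4 pp2:4 pp3:3 pp4:2 pp5:1 pp6:1
Op 8: read(P2, v1) -> 23. No state change.

Answer: 1 4 4 3 2 1 1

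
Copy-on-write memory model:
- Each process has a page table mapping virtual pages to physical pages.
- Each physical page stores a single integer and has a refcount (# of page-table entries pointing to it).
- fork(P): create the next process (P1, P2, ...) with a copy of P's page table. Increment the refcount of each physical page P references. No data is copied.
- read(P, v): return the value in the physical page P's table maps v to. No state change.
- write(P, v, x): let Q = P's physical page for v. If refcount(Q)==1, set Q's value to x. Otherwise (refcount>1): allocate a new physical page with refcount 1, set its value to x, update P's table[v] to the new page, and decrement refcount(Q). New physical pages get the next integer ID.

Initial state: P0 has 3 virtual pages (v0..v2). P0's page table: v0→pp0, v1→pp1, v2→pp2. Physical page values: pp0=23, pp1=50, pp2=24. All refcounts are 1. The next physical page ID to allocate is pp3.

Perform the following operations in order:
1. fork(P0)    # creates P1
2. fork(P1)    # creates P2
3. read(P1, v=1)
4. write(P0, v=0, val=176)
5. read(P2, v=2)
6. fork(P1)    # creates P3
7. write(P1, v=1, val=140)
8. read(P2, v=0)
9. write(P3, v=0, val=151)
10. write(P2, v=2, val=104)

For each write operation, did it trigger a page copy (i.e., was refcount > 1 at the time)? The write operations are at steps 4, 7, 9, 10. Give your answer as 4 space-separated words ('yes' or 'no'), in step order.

Op 1: fork(P0) -> P1. 3 ppages; refcounts: pp0:2 pp1:2 pp2:2
Op 2: fork(P1) -> P2. 3 ppages; refcounts: pp0:3 pp1:3 pp2:3
Op 3: read(P1, v1) -> 50. No state change.
Op 4: write(P0, v0, 176). refcount(pp0)=3>1 -> COPY to pp3. 4 ppages; refcounts: pp0:2 pp1:3 pp2:3 pp3:1
Op 5: read(P2, v2) -> 24. No state change.
Op 6: fork(P1) -> P3. 4 ppages; refcounts: pp0:3 pp1:4 pp2:4 pp3:1
Op 7: write(P1, v1, 140). refcount(pp1)=4>1 -> COPY to pp4. 5 ppages; refcounts: pp0:3 pp1:3 pp2:4 pp3:1 pp4:1
Op 8: read(P2, v0) -> 23. No state change.
Op 9: write(P3, v0, 151). refcount(pp0)=3>1 -> COPY to pp5. 6 ppages; refcounts: pp0:2 pp1:3 pp2:4 pp3:1 pp4:1 pp5:1
Op 10: write(P2, v2, 104). refcount(pp2)=4>1 -> COPY to pp6. 7 ppages; refcounts: pp0:2 pp1:3 pp2:3 pp3:1 pp4:1 pp5:1 pp6:1

yes yes yes yes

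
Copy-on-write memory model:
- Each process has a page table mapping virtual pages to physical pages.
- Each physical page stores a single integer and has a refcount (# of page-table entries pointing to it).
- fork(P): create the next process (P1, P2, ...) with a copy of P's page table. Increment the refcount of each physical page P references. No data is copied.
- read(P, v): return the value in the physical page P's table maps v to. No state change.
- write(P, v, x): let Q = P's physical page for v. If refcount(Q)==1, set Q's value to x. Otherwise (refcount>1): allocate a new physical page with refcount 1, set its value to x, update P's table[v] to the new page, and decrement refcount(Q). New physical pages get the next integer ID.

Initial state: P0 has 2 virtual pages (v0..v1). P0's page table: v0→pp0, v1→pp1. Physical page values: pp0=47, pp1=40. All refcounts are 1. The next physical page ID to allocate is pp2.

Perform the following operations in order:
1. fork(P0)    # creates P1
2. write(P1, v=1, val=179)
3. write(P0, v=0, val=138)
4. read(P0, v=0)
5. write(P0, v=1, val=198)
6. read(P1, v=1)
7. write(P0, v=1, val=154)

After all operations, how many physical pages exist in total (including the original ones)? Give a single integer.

Op 1: fork(P0) -> P1. 2 ppages; refcounts: pp0:2 pp1:2
Op 2: write(P1, v1, 179). refcount(pp1)=2>1 -> COPY to pp2. 3 ppages; refcounts: pp0:2 pp1:1 pp2:1
Op 3: write(P0, v0, 138). refcount(pp0)=2>1 -> COPY to pp3. 4 ppages; refcounts: pp0:1 pp1:1 pp2:1 pp3:1
Op 4: read(P0, v0) -> 138. No state change.
Op 5: write(P0, v1, 198). refcount(pp1)=1 -> write in place. 4 ppages; refcounts: pp0:1 pp1:1 pp2:1 pp3:1
Op 6: read(P1, v1) -> 179. No state change.
Op 7: write(P0, v1, 154). refcount(pp1)=1 -> write in place. 4 ppages; refcounts: pp0:1 pp1:1 pp2:1 pp3:1

Answer: 4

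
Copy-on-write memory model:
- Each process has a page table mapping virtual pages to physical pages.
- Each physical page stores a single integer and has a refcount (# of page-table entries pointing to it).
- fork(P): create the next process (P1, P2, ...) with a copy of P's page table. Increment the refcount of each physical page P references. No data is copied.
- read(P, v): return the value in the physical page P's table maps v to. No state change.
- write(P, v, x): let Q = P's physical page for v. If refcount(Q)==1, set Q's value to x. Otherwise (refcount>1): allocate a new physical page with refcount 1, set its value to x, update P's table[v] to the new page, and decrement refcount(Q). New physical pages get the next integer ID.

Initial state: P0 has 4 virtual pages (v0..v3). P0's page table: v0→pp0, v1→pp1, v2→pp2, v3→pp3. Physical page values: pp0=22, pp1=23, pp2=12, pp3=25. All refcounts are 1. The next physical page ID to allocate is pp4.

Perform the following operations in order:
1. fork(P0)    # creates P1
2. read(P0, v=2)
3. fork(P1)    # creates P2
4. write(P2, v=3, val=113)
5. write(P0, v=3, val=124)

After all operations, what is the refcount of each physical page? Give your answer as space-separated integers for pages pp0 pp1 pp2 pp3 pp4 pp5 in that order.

Op 1: fork(P0) -> P1. 4 ppages; refcounts: pp0:2 pp1:2 pp2:2 pp3:2
Op 2: read(P0, v2) -> 12. No state change.
Op 3: fork(P1) -> P2. 4 ppages; refcounts: pp0:3 pp1:3 pp2:3 pp3:3
Op 4: write(P2, v3, 113). refcount(pp3)=3>1 -> COPY to pp4. 5 ppages; refcounts: pp0:3 pp1:3 pp2:3 pp3:2 pp4:1
Op 5: write(P0, v3, 124). refcount(pp3)=2>1 -> COPY to pp5. 6 ppages; refcounts: pp0:3 pp1:3 pp2:3 pp3:1 pp4:1 pp5:1

Answer: 3 3 3 1 1 1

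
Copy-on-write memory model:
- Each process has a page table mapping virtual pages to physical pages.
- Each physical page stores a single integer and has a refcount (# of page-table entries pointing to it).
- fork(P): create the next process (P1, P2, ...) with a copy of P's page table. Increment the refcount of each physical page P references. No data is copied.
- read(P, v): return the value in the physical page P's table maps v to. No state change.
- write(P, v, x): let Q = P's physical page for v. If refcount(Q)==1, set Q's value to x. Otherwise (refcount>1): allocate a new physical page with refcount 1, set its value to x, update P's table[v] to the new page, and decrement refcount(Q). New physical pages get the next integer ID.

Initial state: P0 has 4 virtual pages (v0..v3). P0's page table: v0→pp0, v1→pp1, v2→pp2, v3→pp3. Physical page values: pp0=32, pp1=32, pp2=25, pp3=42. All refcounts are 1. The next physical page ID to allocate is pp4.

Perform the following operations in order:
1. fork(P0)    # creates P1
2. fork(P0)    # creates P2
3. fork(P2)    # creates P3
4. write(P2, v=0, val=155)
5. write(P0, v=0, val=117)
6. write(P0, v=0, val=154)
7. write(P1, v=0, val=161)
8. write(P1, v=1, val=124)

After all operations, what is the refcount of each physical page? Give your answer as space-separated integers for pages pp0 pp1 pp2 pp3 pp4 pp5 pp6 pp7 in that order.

Op 1: fork(P0) -> P1. 4 ppages; refcounts: pp0:2 pp1:2 pp2:2 pp3:2
Op 2: fork(P0) -> P2. 4 ppages; refcounts: pp0:3 pp1:3 pp2:3 pp3:3
Op 3: fork(P2) -> P3. 4 ppages; refcounts: pp0:4 pp1:4 pp2:4 pp3:4
Op 4: write(P2, v0, 155). refcount(pp0)=4>1 -> COPY to pp4. 5 ppages; refcounts: pp0:3 pp1:4 pp2:4 pp3:4 pp4:1
Op 5: write(P0, v0, 117). refcount(pp0)=3>1 -> COPY to pp5. 6 ppages; refcounts: pp0:2 pp1:4 pp2:4 pp3:4 pp4:1 pp5:1
Op 6: write(P0, v0, 154). refcount(pp5)=1 -> write in place. 6 ppages; refcounts: pp0:2 pp1:4 pp2:4 pp3:4 pp4:1 pp5:1
Op 7: write(P1, v0, 161). refcount(pp0)=2>1 -> COPY to pp6. 7 ppages; refcounts: pp0:1 pp1:4 pp2:4 pp3:4 pp4:1 pp5:1 pp6:1
Op 8: write(P1, v1, 124). refcount(pp1)=4>1 -> COPY to pp7. 8 ppages; refcounts: pp0:1 pp1:3 pp2:4 pp3:4 pp4:1 pp5:1 pp6:1 pp7:1

Answer: 1 3 4 4 1 1 1 1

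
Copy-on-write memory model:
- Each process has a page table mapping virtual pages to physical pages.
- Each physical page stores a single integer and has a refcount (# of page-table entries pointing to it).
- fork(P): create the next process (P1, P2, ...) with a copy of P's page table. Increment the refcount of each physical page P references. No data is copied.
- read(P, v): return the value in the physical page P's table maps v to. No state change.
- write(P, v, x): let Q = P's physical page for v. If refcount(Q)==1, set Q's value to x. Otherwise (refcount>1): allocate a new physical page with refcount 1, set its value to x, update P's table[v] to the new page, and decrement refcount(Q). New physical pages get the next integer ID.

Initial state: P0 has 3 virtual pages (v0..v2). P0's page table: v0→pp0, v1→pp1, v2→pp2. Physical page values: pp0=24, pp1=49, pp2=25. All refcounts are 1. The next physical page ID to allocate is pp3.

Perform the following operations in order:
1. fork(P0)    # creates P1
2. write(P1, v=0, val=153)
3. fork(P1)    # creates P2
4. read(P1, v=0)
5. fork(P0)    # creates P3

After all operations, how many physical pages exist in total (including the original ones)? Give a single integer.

Op 1: fork(P0) -> P1. 3 ppages; refcounts: pp0:2 pp1:2 pp2:2
Op 2: write(P1, v0, 153). refcount(pp0)=2>1 -> COPY to pp3. 4 ppages; refcounts: pp0:1 pp1:2 pp2:2 pp3:1
Op 3: fork(P1) -> P2. 4 ppages; refcounts: pp0:1 pp1:3 pp2:3 pp3:2
Op 4: read(P1, v0) -> 153. No state change.
Op 5: fork(P0) -> P3. 4 ppages; refcounts: pp0:2 pp1:4 pp2:4 pp3:2

Answer: 4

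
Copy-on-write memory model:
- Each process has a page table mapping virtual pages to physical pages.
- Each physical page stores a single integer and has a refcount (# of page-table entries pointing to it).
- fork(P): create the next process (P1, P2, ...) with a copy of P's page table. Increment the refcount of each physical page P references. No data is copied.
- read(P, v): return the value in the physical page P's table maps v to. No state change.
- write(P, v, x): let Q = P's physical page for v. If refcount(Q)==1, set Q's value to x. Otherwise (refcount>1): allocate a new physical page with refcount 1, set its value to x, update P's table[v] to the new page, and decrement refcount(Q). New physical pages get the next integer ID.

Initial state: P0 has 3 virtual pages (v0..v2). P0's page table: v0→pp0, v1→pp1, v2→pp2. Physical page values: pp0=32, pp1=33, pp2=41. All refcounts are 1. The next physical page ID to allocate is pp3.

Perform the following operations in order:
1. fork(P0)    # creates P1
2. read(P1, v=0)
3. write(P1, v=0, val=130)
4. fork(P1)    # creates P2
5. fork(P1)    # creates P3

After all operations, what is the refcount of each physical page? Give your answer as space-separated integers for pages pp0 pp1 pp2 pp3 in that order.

Op 1: fork(P0) -> P1. 3 ppages; refcounts: pp0:2 pp1:2 pp2:2
Op 2: read(P1, v0) -> 32. No state change.
Op 3: write(P1, v0, 130). refcount(pp0)=2>1 -> COPY to pp3. 4 ppages; refcounts: pp0:1 pp1:2 pp2:2 pp3:1
Op 4: fork(P1) -> P2. 4 ppages; refcounts: pp0:1 pp1:3 pp2:3 pp3:2
Op 5: fork(P1) -> P3. 4 ppages; refcounts: pp0:1 pp1:4 pp2:4 pp3:3

Answer: 1 4 4 3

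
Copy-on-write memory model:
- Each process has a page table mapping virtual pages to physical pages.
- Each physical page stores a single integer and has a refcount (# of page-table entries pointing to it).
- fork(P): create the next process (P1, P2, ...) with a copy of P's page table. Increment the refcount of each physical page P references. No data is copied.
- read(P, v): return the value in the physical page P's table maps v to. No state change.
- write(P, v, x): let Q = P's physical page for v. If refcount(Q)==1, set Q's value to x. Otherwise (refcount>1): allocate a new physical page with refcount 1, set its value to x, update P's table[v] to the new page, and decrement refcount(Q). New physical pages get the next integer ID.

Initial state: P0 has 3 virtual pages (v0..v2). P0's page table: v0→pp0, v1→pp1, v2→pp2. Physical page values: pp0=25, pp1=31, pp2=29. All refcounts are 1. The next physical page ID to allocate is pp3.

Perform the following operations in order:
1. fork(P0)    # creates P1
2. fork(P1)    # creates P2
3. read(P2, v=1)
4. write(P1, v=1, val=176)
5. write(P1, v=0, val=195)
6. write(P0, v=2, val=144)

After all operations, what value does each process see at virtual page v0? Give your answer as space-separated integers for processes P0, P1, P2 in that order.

Answer: 25 195 25

Derivation:
Op 1: fork(P0) -> P1. 3 ppages; refcounts: pp0:2 pp1:2 pp2:2
Op 2: fork(P1) -> P2. 3 ppages; refcounts: pp0:3 pp1:3 pp2:3
Op 3: read(P2, v1) -> 31. No state change.
Op 4: write(P1, v1, 176). refcount(pp1)=3>1 -> COPY to pp3. 4 ppages; refcounts: pp0:3 pp1:2 pp2:3 pp3:1
Op 5: write(P1, v0, 195). refcount(pp0)=3>1 -> COPY to pp4. 5 ppages; refcounts: pp0:2 pp1:2 pp2:3 pp3:1 pp4:1
Op 6: write(P0, v2, 144). refcount(pp2)=3>1 -> COPY to pp5. 6 ppages; refcounts: pp0:2 pp1:2 pp2:2 pp3:1 pp4:1 pp5:1
P0: v0 -> pp0 = 25
P1: v0 -> pp4 = 195
P2: v0 -> pp0 = 25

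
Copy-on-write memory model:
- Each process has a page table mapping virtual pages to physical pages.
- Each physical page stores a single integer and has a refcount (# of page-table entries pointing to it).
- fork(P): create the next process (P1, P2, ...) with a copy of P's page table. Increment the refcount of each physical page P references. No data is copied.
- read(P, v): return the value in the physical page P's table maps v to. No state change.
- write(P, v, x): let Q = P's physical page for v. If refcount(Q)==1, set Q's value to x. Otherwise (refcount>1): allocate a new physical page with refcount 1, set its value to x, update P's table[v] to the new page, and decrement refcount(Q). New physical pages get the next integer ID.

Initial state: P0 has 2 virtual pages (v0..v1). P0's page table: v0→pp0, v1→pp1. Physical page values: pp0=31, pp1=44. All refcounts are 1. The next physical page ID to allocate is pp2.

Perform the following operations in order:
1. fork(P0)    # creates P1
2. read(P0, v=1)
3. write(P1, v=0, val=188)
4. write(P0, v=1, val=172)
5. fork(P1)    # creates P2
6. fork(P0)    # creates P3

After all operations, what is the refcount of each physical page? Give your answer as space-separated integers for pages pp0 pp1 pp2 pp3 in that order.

Op 1: fork(P0) -> P1. 2 ppages; refcounts: pp0:2 pp1:2
Op 2: read(P0, v1) -> 44. No state change.
Op 3: write(P1, v0, 188). refcount(pp0)=2>1 -> COPY to pp2. 3 ppages; refcounts: pp0:1 pp1:2 pp2:1
Op 4: write(P0, v1, 172). refcount(pp1)=2>1 -> COPY to pp3. 4 ppages; refcounts: pp0:1 pp1:1 pp2:1 pp3:1
Op 5: fork(P1) -> P2. 4 ppages; refcounts: pp0:1 pp1:2 pp2:2 pp3:1
Op 6: fork(P0) -> P3. 4 ppages; refcounts: pp0:2 pp1:2 pp2:2 pp3:2

Answer: 2 2 2 2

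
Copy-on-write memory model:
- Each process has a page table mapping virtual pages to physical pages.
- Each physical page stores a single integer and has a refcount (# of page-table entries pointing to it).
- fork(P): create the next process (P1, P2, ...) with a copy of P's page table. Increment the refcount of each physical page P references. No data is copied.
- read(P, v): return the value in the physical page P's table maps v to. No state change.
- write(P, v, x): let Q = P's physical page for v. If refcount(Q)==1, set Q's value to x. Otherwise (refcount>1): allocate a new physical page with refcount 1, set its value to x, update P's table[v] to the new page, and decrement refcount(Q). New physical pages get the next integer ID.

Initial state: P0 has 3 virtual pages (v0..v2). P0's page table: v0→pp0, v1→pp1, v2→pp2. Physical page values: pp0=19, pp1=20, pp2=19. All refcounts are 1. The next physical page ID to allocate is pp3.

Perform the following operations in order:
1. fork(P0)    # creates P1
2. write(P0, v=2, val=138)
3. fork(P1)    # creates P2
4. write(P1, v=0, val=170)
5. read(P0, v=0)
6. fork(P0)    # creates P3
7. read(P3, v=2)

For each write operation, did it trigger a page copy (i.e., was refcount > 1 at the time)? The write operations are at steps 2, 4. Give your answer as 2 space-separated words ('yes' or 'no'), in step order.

Op 1: fork(P0) -> P1. 3 ppages; refcounts: pp0:2 pp1:2 pp2:2
Op 2: write(P0, v2, 138). refcount(pp2)=2>1 -> COPY to pp3. 4 ppages; refcounts: pp0:2 pp1:2 pp2:1 pp3:1
Op 3: fork(P1) -> P2. 4 ppages; refcounts: pp0:3 pp1:3 pp2:2 pp3:1
Op 4: write(P1, v0, 170). refcount(pp0)=3>1 -> COPY to pp4. 5 ppages; refcounts: pp0:2 pp1:3 pp2:2 pp3:1 pp4:1
Op 5: read(P0, v0) -> 19. No state change.
Op 6: fork(P0) -> P3. 5 ppages; refcounts: pp0:3 pp1:4 pp2:2 pp3:2 pp4:1
Op 7: read(P3, v2) -> 138. No state change.

yes yes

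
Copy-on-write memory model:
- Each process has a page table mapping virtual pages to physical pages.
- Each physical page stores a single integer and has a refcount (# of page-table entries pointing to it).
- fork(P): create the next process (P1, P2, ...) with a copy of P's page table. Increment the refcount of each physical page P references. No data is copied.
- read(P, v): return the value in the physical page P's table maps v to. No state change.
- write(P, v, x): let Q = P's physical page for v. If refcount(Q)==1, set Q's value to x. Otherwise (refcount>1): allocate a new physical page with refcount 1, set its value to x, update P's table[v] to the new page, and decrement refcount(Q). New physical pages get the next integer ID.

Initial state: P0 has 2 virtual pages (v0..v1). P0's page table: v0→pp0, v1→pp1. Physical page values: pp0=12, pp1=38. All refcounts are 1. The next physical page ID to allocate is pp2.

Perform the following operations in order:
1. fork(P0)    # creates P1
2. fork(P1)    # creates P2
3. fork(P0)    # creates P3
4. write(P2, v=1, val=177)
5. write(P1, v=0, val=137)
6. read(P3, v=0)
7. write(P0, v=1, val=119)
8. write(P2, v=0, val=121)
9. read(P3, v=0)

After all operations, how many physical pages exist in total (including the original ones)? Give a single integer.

Answer: 6

Derivation:
Op 1: fork(P0) -> P1. 2 ppages; refcounts: pp0:2 pp1:2
Op 2: fork(P1) -> P2. 2 ppages; refcounts: pp0:3 pp1:3
Op 3: fork(P0) -> P3. 2 ppages; refcounts: pp0:4 pp1:4
Op 4: write(P2, v1, 177). refcount(pp1)=4>1 -> COPY to pp2. 3 ppages; refcounts: pp0:4 pp1:3 pp2:1
Op 5: write(P1, v0, 137). refcount(pp0)=4>1 -> COPY to pp3. 4 ppages; refcounts: pp0:3 pp1:3 pp2:1 pp3:1
Op 6: read(P3, v0) -> 12. No state change.
Op 7: write(P0, v1, 119). refcount(pp1)=3>1 -> COPY to pp4. 5 ppages; refcounts: pp0:3 pp1:2 pp2:1 pp3:1 pp4:1
Op 8: write(P2, v0, 121). refcount(pp0)=3>1 -> COPY to pp5. 6 ppages; refcounts: pp0:2 pp1:2 pp2:1 pp3:1 pp4:1 pp5:1
Op 9: read(P3, v0) -> 12. No state change.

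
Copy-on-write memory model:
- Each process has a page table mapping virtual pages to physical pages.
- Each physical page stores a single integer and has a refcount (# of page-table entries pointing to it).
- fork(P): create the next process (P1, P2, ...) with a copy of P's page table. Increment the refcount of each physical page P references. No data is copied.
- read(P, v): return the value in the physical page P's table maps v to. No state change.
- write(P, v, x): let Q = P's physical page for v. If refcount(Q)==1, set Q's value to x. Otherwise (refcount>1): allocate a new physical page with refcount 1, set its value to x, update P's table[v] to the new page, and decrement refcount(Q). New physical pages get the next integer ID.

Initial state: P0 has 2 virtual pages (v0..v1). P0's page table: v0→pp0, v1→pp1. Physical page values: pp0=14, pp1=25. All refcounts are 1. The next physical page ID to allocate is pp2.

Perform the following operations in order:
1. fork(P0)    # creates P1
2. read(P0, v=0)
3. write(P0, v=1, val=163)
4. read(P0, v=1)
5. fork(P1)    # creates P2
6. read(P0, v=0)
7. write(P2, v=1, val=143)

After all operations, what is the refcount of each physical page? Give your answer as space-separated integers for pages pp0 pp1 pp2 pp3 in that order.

Op 1: fork(P0) -> P1. 2 ppages; refcounts: pp0:2 pp1:2
Op 2: read(P0, v0) -> 14. No state change.
Op 3: write(P0, v1, 163). refcount(pp1)=2>1 -> COPY to pp2. 3 ppages; refcounts: pp0:2 pp1:1 pp2:1
Op 4: read(P0, v1) -> 163. No state change.
Op 5: fork(P1) -> P2. 3 ppages; refcounts: pp0:3 pp1:2 pp2:1
Op 6: read(P0, v0) -> 14. No state change.
Op 7: write(P2, v1, 143). refcount(pp1)=2>1 -> COPY to pp3. 4 ppages; refcounts: pp0:3 pp1:1 pp2:1 pp3:1

Answer: 3 1 1 1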